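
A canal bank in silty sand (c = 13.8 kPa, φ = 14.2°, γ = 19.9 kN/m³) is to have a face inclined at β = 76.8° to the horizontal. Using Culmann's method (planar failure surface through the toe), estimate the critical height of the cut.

H_c = 4.85 m

Culmann's analysis gives the critical failure plane at α_cr = (β + φ)/2 = (76.8 + 14.2)/2 = 45.5°, and the critical height
H_c = (4c/γ) · sinβ cosφ / [1 − cos(β − φ)]
    = (4·13.8/19.9) · sin76.8°·cos14.2° / [1 − cos(62.6°)]
    = 2.774 · 0.9736·0.9694 / [1 − 0.4602]
    = 2.774 · 0.9438 / 0.5398
    = 4.85 m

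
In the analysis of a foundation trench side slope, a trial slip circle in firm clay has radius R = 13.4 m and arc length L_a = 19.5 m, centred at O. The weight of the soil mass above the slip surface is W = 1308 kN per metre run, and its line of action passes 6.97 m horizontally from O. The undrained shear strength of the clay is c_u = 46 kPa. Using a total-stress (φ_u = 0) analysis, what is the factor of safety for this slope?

FS = 1.32

Taking moments about the centre O, the resisting moment is provided by the undrained shear strength acting along the arc:
M_R = c_u·L_a·R = 46·19.50·13.4 = 12019.8 kN·m/m
M_D = W·d = 1308·6.97 = 9116.8 kN·m/m
FS = M_R / M_D = 12019.8 / 9116.8 = 1.318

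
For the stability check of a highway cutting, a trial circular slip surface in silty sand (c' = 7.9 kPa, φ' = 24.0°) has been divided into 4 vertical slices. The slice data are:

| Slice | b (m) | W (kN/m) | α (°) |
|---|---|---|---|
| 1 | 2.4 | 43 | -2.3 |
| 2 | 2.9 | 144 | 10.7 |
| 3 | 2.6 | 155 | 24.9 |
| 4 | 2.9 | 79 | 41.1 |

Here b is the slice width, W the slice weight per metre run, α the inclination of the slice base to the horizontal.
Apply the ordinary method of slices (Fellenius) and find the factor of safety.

FS = 1.87

Ordinary method of slices: FS = Σ[c'·Δl_i + (W_i cosα_i)·tanφ'] / Σ W_i sinα_i, with Δl_i = b_i / cosα_i.
Slice 1: Δl = 2.4/cos(-2.3°) = 2.402 m; N'_1 = 43·cos(-2.3°) = 43.0; c'Δl = 18.98; W sinα = -1.7
Slice 2: Δl = 2.9/cos10.7° = 2.951 m; N'_2 = 144·cos10.7° = 141.5; c'Δl = 23.32; W sinα = 26.7
Slice 3: Δl = 2.6/cos24.9° = 2.866 m; N'_3 = 155·cos24.9° = 140.6; c'Δl = 22.64; W sinα = 65.3
Slice 4: Δl = 2.9/cos41.1° = 3.848 m; N'_4 = 79·cos41.1° = 59.5; c'Δl = 30.40; W sinα = 51.9
Σc'Δl = 95.3 kN/m; ΣN' = 384.6 kN/m; ΣW sinα = 142.2 kN/m
Resisting = 95.3 + 384.6·tan24.0° = 95.3 + 171.2 = 266.6 kN/m
FS = 266.6 / 142.2 = 1.875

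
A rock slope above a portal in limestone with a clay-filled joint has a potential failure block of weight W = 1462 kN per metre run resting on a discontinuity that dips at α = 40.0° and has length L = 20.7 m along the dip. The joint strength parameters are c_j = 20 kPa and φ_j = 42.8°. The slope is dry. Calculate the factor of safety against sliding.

FS = 1.54

Resolving the block weight along and normal to the plane and applying the Mohr–Coulomb strength on the joint:
N' = W cosα = 1462·cos40.0° = 1120.0 kN/m
Driving force T = W sinα = 1462·sin40.0° = 939.8 kN/m
Resisting force R = c_j·L + N'·tanφ_j = 20·20.7 + 1120.0·tan42.8° = 414.0 + 1037.1 = 1451.1 kN/m
FS = R / T = 1451.1 / 939.8 = 1.544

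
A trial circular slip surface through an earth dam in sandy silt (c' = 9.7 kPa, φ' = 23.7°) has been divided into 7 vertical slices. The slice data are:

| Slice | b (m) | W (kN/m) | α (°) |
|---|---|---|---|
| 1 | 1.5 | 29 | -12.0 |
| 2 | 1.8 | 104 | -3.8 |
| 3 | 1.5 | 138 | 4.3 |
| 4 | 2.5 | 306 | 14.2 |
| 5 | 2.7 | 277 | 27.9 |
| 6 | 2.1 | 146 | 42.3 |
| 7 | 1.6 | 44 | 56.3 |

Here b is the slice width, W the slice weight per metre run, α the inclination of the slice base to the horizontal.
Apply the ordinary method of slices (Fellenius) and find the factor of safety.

FS = 1.70

Ordinary method of slices: FS = Σ[c'·Δl_i + (W_i cosα_i)·tanφ'] / Σ W_i sinα_i, with Δl_i = b_i / cosα_i.
Slice 1: Δl = 1.5/cos(-12.0°) = 1.534 m; N'_1 = 29·cos(-12.0°) = 28.4; c'Δl = 14.88; W sinα = -6.0
Slice 2: Δl = 1.8/cos(-3.8°) = 1.804 m; N'_2 = 104·cos(-3.8°) = 103.8; c'Δl = 17.50; W sinα = -6.9
Slice 3: Δl = 1.5/cos4.3° = 1.504 m; N'_3 = 138·cos4.3° = 137.6; c'Δl = 14.59; W sinα = 10.3
Slice 4: Δl = 2.5/cos14.2° = 2.579 m; N'_4 = 306·cos14.2° = 296.7; c'Δl = 25.01; W sinα = 75.1
Slice 5: Δl = 2.7/cos27.9° = 3.055 m; N'_5 = 277·cos27.9° = 244.8; c'Δl = 29.63; W sinα = 129.6
Slice 6: Δl = 2.1/cos42.3° = 2.839 m; N'_6 = 146·cos42.3° = 108.0; c'Δl = 27.54; W sinα = 98.3
Slice 7: Δl = 1.6/cos56.3° = 2.884 m; N'_7 = 44·cos56.3° = 24.4; c'Δl = 27.97; W sinα = 36.6
Σc'Δl = 157.1 kN/m; ΣN' = 943.6 kN/m; ΣW sinα = 337.0 kN/m
Resisting = 157.1 + 943.6·tan23.7° = 157.1 + 414.2 = 571.3 kN/m
FS = 571.3 / 337.0 = 1.696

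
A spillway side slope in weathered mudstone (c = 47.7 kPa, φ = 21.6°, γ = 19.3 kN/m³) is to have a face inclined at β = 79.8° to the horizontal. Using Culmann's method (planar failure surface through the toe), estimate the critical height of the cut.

H_c = 19.12 m

Culmann's analysis gives the critical failure plane at α_cr = (β + φ)/2 = (79.8 + 21.6)/2 = 50.7°, and the critical height
H_c = (4c/γ) · sinβ cosφ / [1 − cos(β − φ)]
    = (4·47.7/19.3) · sin79.8°·cos21.6° / [1 − cos(58.2°)]
    = 9.886 · 0.9842·0.9298 / [1 − 0.5270]
    = 9.886 · 0.9151 / 0.4730
    = 19.12 m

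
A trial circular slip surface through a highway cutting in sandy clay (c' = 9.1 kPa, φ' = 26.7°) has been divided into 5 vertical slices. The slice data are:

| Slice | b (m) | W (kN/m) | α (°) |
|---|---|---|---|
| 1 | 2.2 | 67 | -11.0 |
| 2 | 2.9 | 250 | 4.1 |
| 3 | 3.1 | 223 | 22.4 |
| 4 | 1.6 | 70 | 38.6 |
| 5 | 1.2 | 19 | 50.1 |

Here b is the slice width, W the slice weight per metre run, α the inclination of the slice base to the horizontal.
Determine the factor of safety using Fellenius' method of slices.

Ordinary method of slices: FS = Σ[c'·Δl_i + (W_i cosα_i)·tanφ'] / Σ W_i sinα_i, with Δl_i = b_i / cosα_i.
Slice 1: Δl = 2.2/cos(-11.0°) = 2.241 m; N'_1 = 67·cos(-11.0°) = 65.8; c'Δl = 20.39; W sinα = -12.8
Slice 2: Δl = 2.9/cos4.1° = 2.907 m; N'_2 = 250·cos4.1° = 249.4; c'Δl = 26.46; W sinα = 17.9
Slice 3: Δl = 3.1/cos22.4° = 3.353 m; N'_3 = 223·cos22.4° = 206.2; c'Δl = 30.51; W sinα = 85.0
Slice 4: Δl = 1.6/cos38.6° = 2.047 m; N'_4 = 70·cos38.6° = 54.7; c'Δl = 18.63; W sinα = 43.7
Slice 5: Δl = 1.2/cos50.1° = 1.871 m; N'_5 = 19·cos50.1° = 12.2; c'Δl = 17.02; W sinα = 14.6
Σc'Δl = 113.0 kN/m; ΣN' = 588.2 kN/m; ΣW sinα = 148.3 kN/m
Resisting = 113.0 + 588.2·tan26.7° = 113.0 + 295.8 = 408.9 kN/m
FS = 408.9 / 148.3 = 2.757

FS = 2.76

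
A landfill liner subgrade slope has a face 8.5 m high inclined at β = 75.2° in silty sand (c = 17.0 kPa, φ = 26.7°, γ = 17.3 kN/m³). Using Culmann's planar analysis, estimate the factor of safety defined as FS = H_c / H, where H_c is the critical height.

FS = 1.18

H_c = (4c/γ) · sinβ cosφ / [1 − cos(β − φ)]
    = (4·17.0/17.3) · sin75.2°·cos26.7° / [1 − cos48.5°]
    = 3.931 · 0.8637 / 0.3374 = 10.06 m
FS = H_c / H = 10.06 / 8.5 = 1.184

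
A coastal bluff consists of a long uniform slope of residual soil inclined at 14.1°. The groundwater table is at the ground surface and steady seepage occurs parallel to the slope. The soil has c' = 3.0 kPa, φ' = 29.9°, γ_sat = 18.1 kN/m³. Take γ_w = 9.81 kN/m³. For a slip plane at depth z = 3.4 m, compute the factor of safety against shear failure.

FS = 1.25

With seepage parallel to the slope and the water table at the surface, the effective normal stress on the slip plane uses the buoyant unit weight γ' = γ_sat − γ_w while the driving shear stress uses γ_sat:
FS = [c' + γ' z cos²β tanφ'] / [γ_sat z sinβ cosβ]
γ' = 18.1 − 9.81 = 8.29 kN/m³
Numerator = 3.0 + 8.29·3.4·cos²14.1°·tan29.9° = 3.0 + 8.29·3.4·0.9407·0.5750 = 18.246 kPa
Denominator = 18.1·3.4·sin14.1°·cos14.1° = 18.1·3.4·0.2436·0.9699 = 14.540 kPa
FS = 18.246 / 14.540 = 1.255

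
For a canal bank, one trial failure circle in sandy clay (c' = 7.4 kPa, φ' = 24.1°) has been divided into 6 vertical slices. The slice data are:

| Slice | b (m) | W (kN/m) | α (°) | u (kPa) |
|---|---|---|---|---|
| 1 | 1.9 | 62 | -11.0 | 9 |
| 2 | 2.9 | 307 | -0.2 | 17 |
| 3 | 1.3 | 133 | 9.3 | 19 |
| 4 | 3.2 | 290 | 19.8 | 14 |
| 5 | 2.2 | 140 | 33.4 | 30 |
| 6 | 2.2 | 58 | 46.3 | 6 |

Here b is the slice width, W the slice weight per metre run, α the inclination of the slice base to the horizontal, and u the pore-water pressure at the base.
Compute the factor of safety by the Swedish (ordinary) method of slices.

Ordinary method of slices: FS = Σ[c'·Δl_i + (W_i cosα_i − u_i·Δl_i)·tanφ'] / Σ W_i sinα_i, with Δl_i = b_i / cosα_i.
Slice 1: Δl = 1.9/cos(-11.0°) = 1.936 m; N'_1 = 62·cos(-11.0°) − 9·1.936 = 43.4; c'Δl = 14.32; W sinα = -11.8
Slice 2: Δl = 2.9/cos(-0.2°) = 2.900 m; N'_2 = 307·cos(-0.2°) − 17·2.900 = 257.7; c'Δl = 21.46; W sinα = -1.1
Slice 3: Δl = 1.3/cos9.3° = 1.317 m; N'_3 = 133·cos9.3° − 19·1.317 = 106.2; c'Δl = 9.75; W sinα = 21.5
Slice 4: Δl = 3.2/cos19.8° = 3.401 m; N'_4 = 290·cos19.8° − 14·3.401 = 225.2; c'Δl = 25.17; W sinα = 98.2
Slice 5: Δl = 2.2/cos33.4° = 2.635 m; N'_5 = 140·cos33.4° − 30·2.635 = 37.8; c'Δl = 19.50; W sinα = 77.1
Slice 6: Δl = 2.2/cos46.3° = 3.184 m; N'_6 = 58·cos46.3° − 6·3.184 = 21.0; c'Δl = 23.56; W sinα = 41.9
Σc'Δl = 113.8 kN/m; ΣN' = 691.4 kN/m; ΣW sinα = 225.8 kN/m
Resisting = 113.8 + 691.4·tan24.1° = 113.8 + 309.3 = 423.0 kN/m
FS = 423.0 / 225.8 = 1.873

FS = 1.87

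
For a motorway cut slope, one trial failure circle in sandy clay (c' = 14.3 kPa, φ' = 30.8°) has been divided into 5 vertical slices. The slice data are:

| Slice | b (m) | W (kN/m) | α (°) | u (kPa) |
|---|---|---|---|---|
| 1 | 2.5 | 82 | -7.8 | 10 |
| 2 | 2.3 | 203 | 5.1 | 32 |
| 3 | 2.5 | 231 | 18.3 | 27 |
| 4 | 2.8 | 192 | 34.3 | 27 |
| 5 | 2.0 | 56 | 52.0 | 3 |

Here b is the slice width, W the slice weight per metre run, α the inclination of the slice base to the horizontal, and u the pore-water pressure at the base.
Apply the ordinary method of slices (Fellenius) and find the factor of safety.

FS = 1.96

Ordinary method of slices: FS = Σ[c'·Δl_i + (W_i cosα_i − u_i·Δl_i)·tanφ'] / Σ W_i sinα_i, with Δl_i = b_i / cosα_i.
Slice 1: Δl = 2.5/cos(-7.8°) = 2.523 m; N'_1 = 82·cos(-7.8°) − 10·2.523 = 56.0; c'Δl = 36.08; W sinα = -11.1
Slice 2: Δl = 2.3/cos5.1° = 2.309 m; N'_2 = 203·cos5.1° − 32·2.309 = 128.3; c'Δl = 33.02; W sinα = 18.0
Slice 3: Δl = 2.5/cos18.3° = 2.633 m; N'_3 = 231·cos18.3° − 27·2.633 = 148.2; c'Δl = 37.65; W sinα = 72.5
Slice 4: Δl = 2.8/cos34.3° = 3.389 m; N'_4 = 192·cos34.3° − 27·3.389 = 67.1; c'Δl = 48.47; W sinα = 108.2
Slice 5: Δl = 2.0/cos52.0° = 3.249 m; N'_5 = 56·cos52.0° − 3·3.249 = 24.7; c'Δl = 46.45; W sinα = 44.1
Σc'Δl = 201.7 kN/m; ΣN' = 424.4 kN/m; ΣW sinα = 231.8 kN/m
Resisting = 201.7 + 424.4·tan30.8° = 201.7 + 253.0 = 454.7 kN/m
FS = 454.7 / 231.8 = 1.962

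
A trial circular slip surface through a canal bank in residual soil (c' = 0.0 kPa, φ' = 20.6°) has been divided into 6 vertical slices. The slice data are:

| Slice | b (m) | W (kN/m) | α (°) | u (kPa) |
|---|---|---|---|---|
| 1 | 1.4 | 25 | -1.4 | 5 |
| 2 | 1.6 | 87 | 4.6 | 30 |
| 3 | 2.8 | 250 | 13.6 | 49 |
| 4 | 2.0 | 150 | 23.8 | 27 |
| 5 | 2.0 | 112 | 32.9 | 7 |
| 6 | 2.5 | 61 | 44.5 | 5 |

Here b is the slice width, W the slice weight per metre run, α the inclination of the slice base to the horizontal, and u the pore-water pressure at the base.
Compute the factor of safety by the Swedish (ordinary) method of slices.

FS = 0.56

Ordinary method of slices: FS = Σ[c'·Δl_i + (W_i cosα_i − u_i·Δl_i)·tanφ'] / Σ W_i sinα_i, with Δl_i = b_i / cosα_i.
Slice 1: Δl = 1.4/cos(-1.4°) = 1.400 m; N'_1 = 25·cos(-1.4°) − 5·1.400 = 18.0; c'Δl = 0.00; W sinα = -0.6
Slice 2: Δl = 1.6/cos4.6° = 1.605 m; N'_2 = 87·cos4.6° − 30·1.605 = 38.6; c'Δl = 0.00; W sinα = 7.0
Slice 3: Δl = 2.8/cos13.6° = 2.881 m; N'_3 = 250·cos13.6° − 49·2.881 = 101.8; c'Δl = 0.00; W sinα = 58.8
Slice 4: Δl = 2.0/cos23.8° = 2.186 m; N'_4 = 150·cos23.8° − 27·2.186 = 78.2; c'Δl = 0.00; W sinα = 60.5
Slice 5: Δl = 2.0/cos32.9° = 2.382 m; N'_5 = 112·cos32.9° − 7·2.382 = 77.4; c'Δl = 0.00; W sinα = 60.8
Slice 6: Δl = 2.5/cos44.5° = 3.505 m; N'_6 = 61·cos44.5° − 5·3.505 = 26.0; c'Δl = 0.00; W sinα = 42.8
Σc'Δl = 0.0 kN/m; ΣN' = 340.0 kN/m; ΣW sinα = 229.3 kN/m
Resisting = 0.0 + 340.0·tan20.6° = 0.0 + 127.8 = 127.8 kN/m
FS = 127.8 / 229.3 = 0.557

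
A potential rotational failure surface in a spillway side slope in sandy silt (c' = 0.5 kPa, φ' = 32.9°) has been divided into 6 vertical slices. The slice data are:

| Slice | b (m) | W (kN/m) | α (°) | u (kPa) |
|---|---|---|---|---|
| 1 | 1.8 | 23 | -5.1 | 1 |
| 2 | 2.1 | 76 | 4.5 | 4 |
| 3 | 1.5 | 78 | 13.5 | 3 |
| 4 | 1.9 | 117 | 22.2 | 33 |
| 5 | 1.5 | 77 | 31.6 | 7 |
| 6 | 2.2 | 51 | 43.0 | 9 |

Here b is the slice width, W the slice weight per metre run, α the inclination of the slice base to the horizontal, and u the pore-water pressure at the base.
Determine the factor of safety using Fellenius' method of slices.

FS = 1.25

Ordinary method of slices: FS = Σ[c'·Δl_i + (W_i cosα_i − u_i·Δl_i)·tanφ'] / Σ W_i sinα_i, with Δl_i = b_i / cosα_i.
Slice 1: Δl = 1.8/cos(-5.1°) = 1.807 m; N'_1 = 23·cos(-5.1°) − 1·1.807 = 21.1; c'Δl = 0.90; W sinα = -2.0
Slice 2: Δl = 2.1/cos4.5° = 2.106 m; N'_2 = 76·cos4.5° − 4·2.106 = 67.3; c'Δl = 1.05; W sinα = 6.0
Slice 3: Δl = 1.5/cos13.5° = 1.543 m; N'_3 = 78·cos13.5° − 3·1.543 = 71.2; c'Δl = 0.77; W sinα = 18.2
Slice 4: Δl = 1.9/cos22.2° = 2.052 m; N'_4 = 117·cos22.2° − 33·2.052 = 40.6; c'Δl = 1.03; W sinα = 44.2
Slice 5: Δl = 1.5/cos31.6° = 1.761 m; N'_5 = 77·cos31.6° − 7·1.761 = 53.3; c'Δl = 0.88; W sinα = 40.3
Slice 6: Δl = 2.2/cos43.0° = 3.008 m; N'_6 = 51·cos43.0° − 9·3.008 = 10.2; c'Δl = 1.50; W sinα = 34.8
Σc'Δl = 6.1 kN/m; ΣN' = 263.7 kN/m; ΣW sinα = 141.5 kN/m
Resisting = 6.1 + 263.7·tan32.9° = 6.1 + 170.6 = 176.8 kN/m
FS = 176.8 / 141.5 = 1.250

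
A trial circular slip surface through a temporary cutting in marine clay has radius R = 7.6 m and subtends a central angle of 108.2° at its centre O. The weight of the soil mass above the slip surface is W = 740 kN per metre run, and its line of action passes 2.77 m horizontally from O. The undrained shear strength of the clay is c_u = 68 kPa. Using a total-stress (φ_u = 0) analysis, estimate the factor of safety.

Taking moments about the centre O, the resisting moment is provided by the undrained shear strength acting along the arc:
Arc length L_a = R·θ = 7.6·(108.2°·π/180) = 7.6·1.8884 = 14.35 m
M_R = c_u·L_a·R = 68·14.35·7.6 = 7417.2 kN·m/m
M_D = W·d = 740·2.77 = 2049.8 kN·m/m
FS = M_R / M_D = 7417.2 / 2049.8 = 3.619

FS = 3.62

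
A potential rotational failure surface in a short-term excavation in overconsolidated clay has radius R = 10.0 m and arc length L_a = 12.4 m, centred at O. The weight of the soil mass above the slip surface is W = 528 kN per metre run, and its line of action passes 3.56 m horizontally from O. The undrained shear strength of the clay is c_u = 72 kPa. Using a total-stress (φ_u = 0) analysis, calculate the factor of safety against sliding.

FS = 4.75

Taking moments about the centre O, the resisting moment is provided by the undrained shear strength acting along the arc:
M_R = c_u·L_a·R = 72·12.40·10.0 = 8928.0 kN·m/m
M_D = W·d = 528·3.56 = 1879.7 kN·m/m
FS = M_R / M_D = 8928.0 / 1879.7 = 4.750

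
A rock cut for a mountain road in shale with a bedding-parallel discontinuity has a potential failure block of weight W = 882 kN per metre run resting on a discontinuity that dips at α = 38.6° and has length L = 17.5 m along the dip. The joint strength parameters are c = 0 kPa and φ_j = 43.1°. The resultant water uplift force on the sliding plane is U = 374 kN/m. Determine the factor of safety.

Resolving the block weight along and normal to the plane and applying the Mohr–Coulomb strength on the joint:
N' = W cosα − U = 882·cos38.6° − 374 = 315.3 kN/m
Driving force T = W sinα = 882·sin38.6° = 550.3 kN/m
Resisting force R = c·L + N'·tanφ_j = 0·17.5 + 315.3·tan43.1° = 0.0 + 295.1 = 295.1 kN/m
FS = R / T = 295.1 / 550.3 = 0.536

FS = 0.54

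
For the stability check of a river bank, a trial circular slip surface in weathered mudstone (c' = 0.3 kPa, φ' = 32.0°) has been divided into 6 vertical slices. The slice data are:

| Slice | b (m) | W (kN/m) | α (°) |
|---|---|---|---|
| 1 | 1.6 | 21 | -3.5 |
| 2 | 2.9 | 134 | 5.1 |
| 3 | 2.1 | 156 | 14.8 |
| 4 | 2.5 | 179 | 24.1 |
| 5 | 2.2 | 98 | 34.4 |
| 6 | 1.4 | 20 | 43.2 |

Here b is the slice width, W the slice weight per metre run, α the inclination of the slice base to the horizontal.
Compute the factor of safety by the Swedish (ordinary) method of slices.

FS = 1.85

Ordinary method of slices: FS = Σ[c'·Δl_i + (W_i cosα_i)·tanφ'] / Σ W_i sinα_i, with Δl_i = b_i / cosα_i.
Slice 1: Δl = 1.6/cos(-3.5°) = 1.603 m; N'_1 = 21·cos(-3.5°) = 21.0; c'Δl = 0.48; W sinα = -1.3
Slice 2: Δl = 2.9/cos5.1° = 2.912 m; N'_2 = 134·cos5.1° = 133.5; c'Δl = 0.87; W sinα = 11.9
Slice 3: Δl = 2.1/cos14.8° = 2.172 m; N'_3 = 156·cos14.8° = 150.8; c'Δl = 0.65; W sinα = 39.8
Slice 4: Δl = 2.5/cos24.1° = 2.739 m; N'_4 = 179·cos24.1° = 163.4; c'Δl = 0.82; W sinα = 73.1
Slice 5: Δl = 2.2/cos34.4° = 2.666 m; N'_5 = 98·cos34.4° = 80.9; c'Δl = 0.80; W sinα = 55.4
Slice 6: Δl = 1.4/cos43.2° = 1.921 m; N'_6 = 20·cos43.2° = 14.6; c'Δl = 0.58; W sinα = 13.7
Σc'Δl = 4.2 kN/m; ΣN' = 564.1 kN/m; ΣW sinα = 192.6 kN/m
Resisting = 4.2 + 564.1·tan32.0° = 4.2 + 352.5 = 356.7 kN/m
FS = 356.7 / 192.6 = 1.852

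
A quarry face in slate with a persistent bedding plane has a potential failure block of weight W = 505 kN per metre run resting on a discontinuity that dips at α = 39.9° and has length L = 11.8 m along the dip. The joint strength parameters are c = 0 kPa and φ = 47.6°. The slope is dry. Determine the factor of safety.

Resolving the block weight along and normal to the plane and applying the Mohr–Coulomb strength on the joint:
N' = W cosα = 505·cos39.9° = 387.4 kN/m
Driving force T = W sinα = 505·sin39.9° = 323.9 kN/m
Resisting force R = c·L + N'·tanφ = 0·11.8 + 387.4·tan47.6° = 0.0 + 424.3 = 424.3 kN/m
FS = R / T = 424.3 / 323.9 = 1.310

FS = 1.31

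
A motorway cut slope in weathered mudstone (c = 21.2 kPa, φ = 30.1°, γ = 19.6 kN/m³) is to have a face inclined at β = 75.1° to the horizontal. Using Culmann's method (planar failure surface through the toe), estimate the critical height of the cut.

Culmann's analysis gives the critical failure plane at α_cr = (β + φ)/2 = (75.1 + 30.1)/2 = 52.6°, and the critical height
H_c = (4c/γ) · sinβ cosφ / [1 − cos(β − φ)]
    = (4·21.2/19.6) · sin75.1°·cos30.1° / [1 − cos(45.0°)]
    = 4.327 · 0.9664·0.8652 / [1 − 0.7071]
    = 4.327 · 0.8361 / 0.2929
    = 12.35 m

H_c = 12.35 m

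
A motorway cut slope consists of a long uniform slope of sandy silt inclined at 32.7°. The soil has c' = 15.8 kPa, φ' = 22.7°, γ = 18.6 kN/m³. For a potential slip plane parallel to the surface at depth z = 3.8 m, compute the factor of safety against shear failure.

For an infinite slope with a slip plane parallel to the surface (no pore pressure): FS = [c' + γz cos²β tanφ'] / [γz sinβ cosβ].
γz = 18.6·3.8 = 70.68 kN/m²
Numerator = 15.8 + 70.68·cos²32.7°·tan22.7° = 15.8 + 70.68·0.7081·0.4183 = 36.737 kPa
Denominator = 70.68·sin32.7°·cos32.7° = 70.68·0.5402·0.8415 = 32.132 kPa
FS = 36.737 / 32.132 = 1.143

FS = 1.14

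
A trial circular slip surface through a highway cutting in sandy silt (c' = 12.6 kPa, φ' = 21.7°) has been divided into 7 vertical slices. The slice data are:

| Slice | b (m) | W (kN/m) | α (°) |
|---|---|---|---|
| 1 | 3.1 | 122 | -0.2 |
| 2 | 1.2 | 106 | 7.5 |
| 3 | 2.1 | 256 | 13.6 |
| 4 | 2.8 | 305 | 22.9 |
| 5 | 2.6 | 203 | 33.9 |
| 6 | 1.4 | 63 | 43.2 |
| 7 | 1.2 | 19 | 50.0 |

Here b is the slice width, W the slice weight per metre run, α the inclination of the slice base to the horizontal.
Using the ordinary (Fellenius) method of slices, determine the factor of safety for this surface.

FS = 1.65

Ordinary method of slices: FS = Σ[c'·Δl_i + (W_i cosα_i)·tanφ'] / Σ W_i sinα_i, with Δl_i = b_i / cosα_i.
Slice 1: Δl = 3.1/cos(-0.2°) = 3.100 m; N'_1 = 122·cos(-0.2°) = 122.0; c'Δl = 39.06; W sinα = -0.4
Slice 2: Δl = 1.2/cos7.5° = 1.210 m; N'_2 = 106·cos7.5° = 105.1; c'Δl = 15.25; W sinα = 13.8
Slice 3: Δl = 2.1/cos13.6° = 2.161 m; N'_3 = 256·cos13.6° = 248.8; c'Δl = 27.22; W sinα = 60.2
Slice 4: Δl = 2.8/cos22.9° = 3.040 m; N'_4 = 305·cos22.9° = 281.0; c'Δl = 38.30; W sinα = 118.7
Slice 5: Δl = 2.6/cos33.9° = 3.132 m; N'_5 = 203·cos33.9° = 168.5; c'Δl = 39.47; W sinα = 113.2
Slice 6: Δl = 1.4/cos43.2° = 1.921 m; N'_6 = 63·cos43.2° = 45.9; c'Δl = 24.20; W sinα = 43.1
Slice 7: Δl = 1.2/cos50.0° = 1.867 m; N'_7 = 19·cos50.0° = 12.2; c'Δl = 23.52; W sinα = 14.6
Σc'Δl = 207.0 kN/m; ΣN' = 983.5 kN/m; ΣW sinα = 363.2 kN/m
Resisting = 207.0 + 983.5·tan21.7° = 207.0 + 391.4 = 598.4 kN/m
FS = 598.4 / 363.2 = 1.648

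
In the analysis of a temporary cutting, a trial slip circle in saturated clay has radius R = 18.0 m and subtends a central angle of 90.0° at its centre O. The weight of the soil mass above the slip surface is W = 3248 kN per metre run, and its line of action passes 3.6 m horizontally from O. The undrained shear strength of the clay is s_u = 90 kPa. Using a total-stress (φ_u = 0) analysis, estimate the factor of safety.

FS = 3.92

Taking moments about the centre O, the resisting moment is provided by the undrained shear strength acting along the arc:
Arc length L_a = R·θ = 18.0·(90.0°·π/180) = 18.0·1.5708 = 28.27 m
M_R = s_u·L_a·R = 90·28.27·18.0 = 45804.4 kN·m/m
M_D = W·d = 3248·3.6 = 11692.8 kN·m/m
FS = M_R / M_D = 45804.4 / 11692.8 = 3.917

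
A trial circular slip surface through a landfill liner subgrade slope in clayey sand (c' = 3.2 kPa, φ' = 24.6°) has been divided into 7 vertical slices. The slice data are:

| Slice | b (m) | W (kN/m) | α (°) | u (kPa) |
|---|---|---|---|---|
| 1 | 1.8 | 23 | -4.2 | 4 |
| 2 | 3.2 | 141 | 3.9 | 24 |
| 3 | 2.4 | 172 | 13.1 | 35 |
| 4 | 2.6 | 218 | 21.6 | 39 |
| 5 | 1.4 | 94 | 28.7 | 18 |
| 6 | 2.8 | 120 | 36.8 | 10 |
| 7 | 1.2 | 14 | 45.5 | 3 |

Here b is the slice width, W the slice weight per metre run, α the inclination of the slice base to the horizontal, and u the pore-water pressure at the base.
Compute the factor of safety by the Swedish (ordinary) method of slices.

FS = 0.89

Ordinary method of slices: FS = Σ[c'·Δl_i + (W_i cosα_i − u_i·Δl_i)·tanφ'] / Σ W_i sinα_i, with Δl_i = b_i / cosα_i.
Slice 1: Δl = 1.8/cos(-4.2°) = 1.805 m; N'_1 = 23·cos(-4.2°) − 4·1.805 = 15.7; c'Δl = 5.78; W sinα = -1.7
Slice 2: Δl = 3.2/cos3.9° = 3.207 m; N'_2 = 141·cos3.9° − 24·3.207 = 63.7; c'Δl = 10.26; W sinα = 9.6
Slice 3: Δl = 2.4/cos13.1° = 2.464 m; N'_3 = 172·cos13.1° − 35·2.464 = 81.3; c'Δl = 7.89; W sinα = 39.0
Slice 4: Δl = 2.6/cos21.6° = 2.796 m; N'_4 = 218·cos21.6° − 39·2.796 = 93.6; c'Δl = 8.95; W sinα = 80.3
Slice 5: Δl = 1.4/cos28.7° = 1.596 m; N'_5 = 94·cos28.7° − 18·1.596 = 53.7; c'Δl = 5.11; W sinα = 45.1
Slice 6: Δl = 2.8/cos36.8° = 3.497 m; N'_6 = 120·cos36.8° − 10·3.497 = 61.1; c'Δl = 11.19; W sinα = 71.9
Slice 7: Δl = 1.2/cos45.5° = 1.712 m; N'_7 = 14·cos45.5° − 3·1.712 = 4.7; c'Δl = 5.48; W sinα = 10.0
Σc'Δl = 54.6 kN/m; ΣN' = 373.8 kN/m; ΣW sinα = 254.2 kN/m
Resisting = 54.6 + 373.8·tan24.6° = 54.6 + 171.2 = 225.8 kN/m
FS = 225.8 / 254.2 = 0.888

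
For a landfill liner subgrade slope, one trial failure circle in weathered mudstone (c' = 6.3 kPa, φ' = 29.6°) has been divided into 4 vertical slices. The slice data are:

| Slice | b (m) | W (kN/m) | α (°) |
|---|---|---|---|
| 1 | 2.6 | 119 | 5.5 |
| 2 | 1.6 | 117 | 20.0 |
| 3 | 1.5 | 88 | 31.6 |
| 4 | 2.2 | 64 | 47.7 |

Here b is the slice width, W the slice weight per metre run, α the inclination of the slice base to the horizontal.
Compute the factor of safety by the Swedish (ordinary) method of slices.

FS = 1.76

Ordinary method of slices: FS = Σ[c'·Δl_i + (W_i cosα_i)·tanφ'] / Σ W_i sinα_i, with Δl_i = b_i / cosα_i.
Slice 1: Δl = 2.6/cos5.5° = 2.612 m; N'_1 = 119·cos5.5° = 118.5; c'Δl = 16.46; W sinα = 11.4
Slice 2: Δl = 1.6/cos20.0° = 1.703 m; N'_2 = 117·cos20.0° = 109.9; c'Δl = 10.73; W sinα = 40.0
Slice 3: Δl = 1.5/cos31.6° = 1.761 m; N'_3 = 88·cos31.6° = 75.0; c'Δl = 11.10; W sinα = 46.1
Slice 4: Δl = 2.2/cos47.7° = 3.269 m; N'_4 = 64·cos47.7° = 43.1; c'Δl = 20.59; W sinα = 47.3
Σc'Δl = 58.9 kN/m; ΣN' = 346.4 kN/m; ΣW sinα = 144.9 kN/m
Resisting = 58.9 + 346.4·tan29.6° = 58.9 + 196.8 = 255.7 kN/m
FS = 255.7 / 144.9 = 1.765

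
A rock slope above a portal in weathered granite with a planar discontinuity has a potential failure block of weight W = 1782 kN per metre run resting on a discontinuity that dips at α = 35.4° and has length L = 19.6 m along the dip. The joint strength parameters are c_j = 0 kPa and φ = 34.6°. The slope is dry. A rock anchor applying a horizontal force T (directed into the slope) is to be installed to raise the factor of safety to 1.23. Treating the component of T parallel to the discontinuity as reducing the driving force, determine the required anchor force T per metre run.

T = 191 kN/m

Resolving forces along and normal to the sliding plane, with the horizontal anchor force T adding T·sinα to the effective normal force and T·cosα acting up the plane against the driving force:
FS = [c_jL + (W cosα + T sinα) tanφ] / [W sinα − T cosα]
Without the anchor: N' = 1452.6 kN/m, driving T_d = 1032.3 kN/m, resisting R = 0·19.6 + 1452.6·tan34.6° = 1002.1 kN/m, FS = 0.97.
Setting FS = 1.23 and solving for T:
1.23·(1032.3 − T cos35.4°) = 1002.1 + T sin35.4°·tan34.6°
T·(sin35.4°·tan34.6° + 1.23·cos35.4°) = 1.23·1032.3 − 1002.1
T·(0.5793·0.6899 + 1.23·0.8151) = 1269.7 − 1002.1 = 267.7
T·1.4022 = 267.7
T = 190.9 kN/m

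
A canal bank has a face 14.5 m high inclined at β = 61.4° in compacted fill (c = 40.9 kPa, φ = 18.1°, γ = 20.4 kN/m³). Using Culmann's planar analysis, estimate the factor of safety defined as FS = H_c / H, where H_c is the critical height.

H_c = (4c/γ) · sinβ cosφ / [1 − cos(β − φ)]
    = (4·40.9/20.4) · sin61.4°·cos18.1° / [1 − cos43.3°]
    = 8.020 · 0.8345 / 0.2722 = 24.58 m
FS = H_c / H = 24.58 / 14.5 = 1.696

FS = 1.70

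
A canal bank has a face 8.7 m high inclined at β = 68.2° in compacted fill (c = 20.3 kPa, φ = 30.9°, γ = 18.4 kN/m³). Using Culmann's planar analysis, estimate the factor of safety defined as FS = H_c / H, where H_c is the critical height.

H_c = (4c/γ) · sinβ cosφ / [1 − cos(β − φ)]
    = (4·20.3/18.4) · sin68.2°·cos30.9° / [1 − cos37.3°]
    = 4.413 · 0.7967 / 0.2045 = 17.19 m
FS = H_c / H = 17.19 / 8.7 = 1.976

FS = 1.98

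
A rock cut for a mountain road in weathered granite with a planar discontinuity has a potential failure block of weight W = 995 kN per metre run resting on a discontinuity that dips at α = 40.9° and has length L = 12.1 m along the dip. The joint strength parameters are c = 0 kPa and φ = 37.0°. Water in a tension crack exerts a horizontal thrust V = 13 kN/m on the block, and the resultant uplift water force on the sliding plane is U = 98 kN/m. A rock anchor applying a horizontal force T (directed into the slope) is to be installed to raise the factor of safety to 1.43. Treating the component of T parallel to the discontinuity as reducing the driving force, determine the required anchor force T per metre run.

Resolving forces along and normal to the sliding plane, with the horizontal anchor force T adding T·sinα to the effective normal force and T·cosα acting up the plane against the driving force:
FS = [cL + (W cosα − U − V sinα + T sinα) tanφ] / [W sinα + V cosα − T cosα]
Without the anchor: N' = 645.6 kN/m, driving T_d = 661.3 kN/m, resisting R = 0·12.1 + 645.6·tan37.0° = 486.5 kN/m, FS = 0.74.
Setting FS = 1.43 and solving for T:
1.43·(661.3 − T cos40.9°) = 486.5 + T sin40.9°·tan37.0°
T·(sin40.9°·tan37.0° + 1.43·cos40.9°) = 1.43·661.3 − 486.5
T·(0.6547·0.7536 + 1.43·0.7559) = 945.6 − 486.5 = 459.2
T·1.5743 = 459.2
T = 291.7 kN/m

T = 292 kN/m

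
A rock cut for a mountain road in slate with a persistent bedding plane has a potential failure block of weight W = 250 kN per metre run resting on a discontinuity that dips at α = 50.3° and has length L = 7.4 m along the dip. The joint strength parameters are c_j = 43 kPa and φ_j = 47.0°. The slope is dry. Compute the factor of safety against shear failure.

FS = 2.54

Resolving the block weight along and normal to the plane and applying the Mohr–Coulomb strength on the joint:
N' = W cosα = 250·cos50.3° = 159.7 kN/m
Driving force T = W sinα = 250·sin50.3° = 192.3 kN/m
Resisting force R = c_j·L + N'·tanφ_j = 43·7.4 + 159.7·tan47.0° = 318.2 + 171.2 = 489.4 kN/m
FS = R / T = 489.4 / 192.3 = 2.545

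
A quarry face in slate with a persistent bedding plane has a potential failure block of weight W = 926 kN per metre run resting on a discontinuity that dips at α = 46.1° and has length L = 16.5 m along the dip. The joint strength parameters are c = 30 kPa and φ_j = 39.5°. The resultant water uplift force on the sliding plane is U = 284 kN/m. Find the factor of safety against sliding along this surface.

Resolving the block weight along and normal to the plane and applying the Mohr–Coulomb strength on the joint:
N' = W cosα − U = 926·cos46.1° − 284 = 358.1 kN/m
Driving force T = W sinα = 926·sin46.1° = 667.2 kN/m
Resisting force R = c·L + N'·tanφ_j = 30·16.5 + 358.1·tan39.5° = 495.0 + 295.2 = 790.2 kN/m
FS = R / T = 790.2 / 667.2 = 1.184

FS = 1.18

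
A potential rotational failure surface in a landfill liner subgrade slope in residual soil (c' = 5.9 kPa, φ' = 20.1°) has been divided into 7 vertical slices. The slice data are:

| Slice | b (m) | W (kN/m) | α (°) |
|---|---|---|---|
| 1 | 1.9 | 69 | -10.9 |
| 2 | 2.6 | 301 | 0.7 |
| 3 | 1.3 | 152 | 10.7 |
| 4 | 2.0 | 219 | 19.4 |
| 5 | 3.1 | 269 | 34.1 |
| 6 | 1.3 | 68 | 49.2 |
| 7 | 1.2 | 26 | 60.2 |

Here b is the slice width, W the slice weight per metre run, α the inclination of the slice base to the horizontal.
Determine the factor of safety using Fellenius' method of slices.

Ordinary method of slices: FS = Σ[c'·Δl_i + (W_i cosα_i)·tanφ'] / Σ W_i sinα_i, with Δl_i = b_i / cosα_i.
Slice 1: Δl = 1.9/cos(-10.9°) = 1.935 m; N'_1 = 69·cos(-10.9°) = 67.8; c'Δl = 11.42; W sinα = -13.0
Slice 2: Δl = 2.6/cos0.7° = 2.600 m; N'_2 = 301·cos0.7° = 301.0; c'Δl = 15.34; W sinα = 3.7
Slice 3: Δl = 1.3/cos10.7° = 1.323 m; N'_3 = 152·cos10.7° = 149.4; c'Δl = 7.81; W sinα = 28.2
Slice 4: Δl = 2.0/cos19.4° = 2.120 m; N'_4 = 219·cos19.4° = 206.6; c'Δl = 12.51; W sinα = 72.7
Slice 5: Δl = 3.1/cos34.1° = 3.744 m; N'_5 = 269·cos34.1° = 222.7; c'Δl = 22.09; W sinα = 150.8
Slice 6: Δl = 1.3/cos49.2° = 1.990 m; N'_6 = 68·cos49.2° = 44.4; c'Δl = 11.74; W sinα = 51.5
Slice 7: Δl = 1.2/cos60.2° = 2.415 m; N'_7 = 26·cos60.2° = 12.9; c'Δl = 14.25; W sinα = 22.6
Σc'Δl = 95.1 kN/m; ΣN' = 1004.8 kN/m; ΣW sinα = 316.4 kN/m
Resisting = 95.1 + 1004.8·tan20.1° = 95.1 + 367.7 = 462.8 kN/m
FS = 462.8 / 316.4 = 1.463

FS = 1.46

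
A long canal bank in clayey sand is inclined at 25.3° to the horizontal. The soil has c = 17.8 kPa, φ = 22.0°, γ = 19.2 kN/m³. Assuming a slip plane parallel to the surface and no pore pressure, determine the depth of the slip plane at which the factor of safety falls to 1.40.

z = 4.40 m

Setting FS = 1.40 in FS = [c + γz cos²β tanφ] / [γz sinβ cosβ] and solving for z:
z = c / [γ cosβ (FS·sinβ − cosβ·tanφ)]
  = 17.8 / [19.2·cos25.3°·(1.40·sin25.3° − cos25.3°·tan22.0°)]
  = 17.8 / [19.2·0.9041·(1.40·0.4274 − 0.9041·0.4040)]
  = 17.8 / 4.0450 = 4.401 m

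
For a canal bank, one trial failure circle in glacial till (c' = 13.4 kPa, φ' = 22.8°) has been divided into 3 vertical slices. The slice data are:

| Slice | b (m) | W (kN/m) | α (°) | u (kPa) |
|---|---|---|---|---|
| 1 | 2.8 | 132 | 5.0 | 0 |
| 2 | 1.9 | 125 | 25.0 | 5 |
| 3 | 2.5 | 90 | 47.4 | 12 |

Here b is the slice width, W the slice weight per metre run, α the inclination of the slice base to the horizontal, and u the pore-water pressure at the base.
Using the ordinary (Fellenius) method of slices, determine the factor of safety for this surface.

Ordinary method of slices: FS = Σ[c'·Δl_i + (W_i cosα_i − u_i·Δl_i)·tanφ'] / Σ W_i sinα_i, with Δl_i = b_i / cosα_i.
Slice 1: Δl = 2.8/cos5.0° = 2.811 m; N'_1 = 132·cos5.0° − 0·2.811 = 131.5; c'Δl = 37.66; W sinα = 11.5
Slice 2: Δl = 1.9/cos25.0° = 2.096 m; N'_2 = 125·cos25.0° − 5·2.096 = 102.8; c'Δl = 28.09; W sinα = 52.8
Slice 3: Δl = 2.5/cos47.4° = 3.693 m; N'_3 = 90·cos47.4° − 12·3.693 = 16.6; c'Δl = 49.49; W sinα = 66.2
Σc'Δl = 115.2 kN/m; ΣN' = 250.9 kN/m; ΣW sinα = 130.6 kN/m
Resisting = 115.2 + 250.9·tan22.8° = 115.2 + 105.5 = 220.7 kN/m
FS = 220.7 / 130.6 = 1.690

FS = 1.69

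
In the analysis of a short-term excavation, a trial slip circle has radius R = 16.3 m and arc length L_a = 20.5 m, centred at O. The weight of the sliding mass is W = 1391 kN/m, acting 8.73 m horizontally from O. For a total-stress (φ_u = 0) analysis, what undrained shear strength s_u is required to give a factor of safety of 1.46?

FS = s_u·L_a·R / (W·d), so s_u = FS·W·d / (L_a·R).
s_u = 1.46·1391·8.73 / (20.50·16.3) = 17729.4 / 334.15 = 53.06 kPa

s_u = 53.1 kPa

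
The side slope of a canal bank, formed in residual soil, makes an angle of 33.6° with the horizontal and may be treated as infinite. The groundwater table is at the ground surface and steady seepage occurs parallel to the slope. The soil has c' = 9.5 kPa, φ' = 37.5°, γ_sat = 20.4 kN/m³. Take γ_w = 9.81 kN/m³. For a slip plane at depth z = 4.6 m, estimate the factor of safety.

With seepage parallel to the slope and the water table at the surface, the effective normal stress on the slip plane uses the buoyant unit weight γ' = γ_sat − γ_w while the driving shear stress uses γ_sat:
FS = [c' + γ' z cos²β tanφ'] / [γ_sat z sinβ cosβ]
γ' = 20.4 − 9.81 = 10.59 kN/m³
Numerator = 9.5 + 10.59·4.6·cos²33.6°·tan37.5° = 9.5 + 10.59·4.6·0.6938·0.7673 = 35.432 kPa
Denominator = 20.4·4.6·sin33.6°·cos33.6° = 20.4·4.6·0.5534·0.8329 = 43.254 kPa
FS = 35.432 / 43.254 = 0.819

FS = 0.82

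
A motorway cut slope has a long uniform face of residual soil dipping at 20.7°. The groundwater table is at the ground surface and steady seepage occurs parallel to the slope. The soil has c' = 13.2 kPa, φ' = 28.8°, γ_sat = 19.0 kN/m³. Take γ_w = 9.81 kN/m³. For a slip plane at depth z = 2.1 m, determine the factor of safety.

FS = 1.70

With seepage parallel to the slope and the water table at the surface, the effective normal stress on the slip plane uses the buoyant unit weight γ' = γ_sat − γ_w while the driving shear stress uses γ_sat:
FS = [c' + γ' z cos²β tanφ'] / [γ_sat z sinβ cosβ]
γ' = 19.0 − 9.81 = 9.19 kN/m³
Numerator = 13.2 + 9.19·2.1·cos²20.7°·tan28.8° = 13.2 + 9.19·2.1·0.8751·0.5498 = 22.484 kPa
Denominator = 19.0·2.1·sin20.7°·cos20.7° = 19.0·2.1·0.3535·0.9354 = 13.193 kPa
FS = 22.484 / 13.193 = 1.704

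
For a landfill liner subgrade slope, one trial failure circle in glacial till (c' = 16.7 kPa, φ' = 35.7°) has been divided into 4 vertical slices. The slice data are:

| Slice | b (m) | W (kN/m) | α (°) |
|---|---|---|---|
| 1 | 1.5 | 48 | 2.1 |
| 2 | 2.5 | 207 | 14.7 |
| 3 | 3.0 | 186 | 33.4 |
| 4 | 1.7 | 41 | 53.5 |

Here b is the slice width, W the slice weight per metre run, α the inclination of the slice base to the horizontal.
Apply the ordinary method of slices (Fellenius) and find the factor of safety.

Ordinary method of slices: FS = Σ[c'·Δl_i + (W_i cosα_i)·tanφ'] / Σ W_i sinα_i, with Δl_i = b_i / cosα_i.
Slice 1: Δl = 1.5/cos2.1° = 1.501 m; N'_1 = 48·cos2.1° = 48.0; c'Δl = 25.07; W sinα = 1.8
Slice 2: Δl = 2.5/cos14.7° = 2.585 m; N'_2 = 207·cos14.7° = 200.2; c'Δl = 43.16; W sinα = 52.5
Slice 3: Δl = 3.0/cos33.4° = 3.593 m; N'_3 = 186·cos33.4° = 155.3; c'Δl = 60.01; W sinα = 102.4
Slice 4: Δl = 1.7/cos53.5° = 2.858 m; N'_4 = 41·cos53.5° = 24.4; c'Δl = 47.73; W sinα = 33.0
Σc'Δl = 176.0 kN/m; ΣN' = 427.9 kN/m; ΣW sinα = 189.6 kN/m
Resisting = 176.0 + 427.9·tan35.7° = 176.0 + 307.4 = 483.4 kN/m
FS = 483.4 / 189.6 = 2.549

FS = 2.55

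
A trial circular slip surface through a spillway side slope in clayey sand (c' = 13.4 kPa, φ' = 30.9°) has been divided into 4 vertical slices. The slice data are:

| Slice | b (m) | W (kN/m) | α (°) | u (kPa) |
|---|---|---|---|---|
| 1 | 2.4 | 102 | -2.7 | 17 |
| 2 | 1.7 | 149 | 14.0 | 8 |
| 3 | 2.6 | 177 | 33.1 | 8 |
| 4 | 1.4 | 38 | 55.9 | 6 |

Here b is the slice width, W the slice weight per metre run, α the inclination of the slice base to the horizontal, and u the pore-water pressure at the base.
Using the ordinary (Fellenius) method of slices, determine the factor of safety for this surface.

FS = 2.03

Ordinary method of slices: FS = Σ[c'·Δl_i + (W_i cosα_i − u_i·Δl_i)·tanφ'] / Σ W_i sinα_i, with Δl_i = b_i / cosα_i.
Slice 1: Δl = 2.4/cos(-2.7°) = 2.403 m; N'_1 = 102·cos(-2.7°) − 17·2.403 = 61.0; c'Δl = 32.20; W sinα = -4.8
Slice 2: Δl = 1.7/cos14.0° = 1.752 m; N'_2 = 149·cos14.0° − 8·1.752 = 130.6; c'Δl = 23.48; W sinα = 36.0
Slice 3: Δl = 2.6/cos33.1° = 3.104 m; N'_3 = 177·cos33.1° − 8·3.104 = 123.4; c'Δl = 41.59; W sinα = 96.7
Slice 4: Δl = 1.4/cos55.9° = 2.497 m; N'_4 = 38·cos55.9° − 6·2.497 = 6.3; c'Δl = 33.46; W sinα = 31.5
Σc'Δl = 130.7 kN/m; ΣN' = 321.4 kN/m; ΣW sinα = 159.4 kN/m
Resisting = 130.7 + 321.4·tan30.9° = 130.7 + 192.3 = 323.1 kN/m
FS = 323.1 / 159.4 = 2.027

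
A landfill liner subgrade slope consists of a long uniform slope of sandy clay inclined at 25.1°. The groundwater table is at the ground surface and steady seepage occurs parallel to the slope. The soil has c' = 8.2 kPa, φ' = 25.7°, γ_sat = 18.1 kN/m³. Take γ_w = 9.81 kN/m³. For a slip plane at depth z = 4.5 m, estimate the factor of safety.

With seepage parallel to the slope and the water table at the surface, the effective normal stress on the slip plane uses the buoyant unit weight γ' = γ_sat − γ_w while the driving shear stress uses γ_sat:
FS = [c' + γ' z cos²β tanφ'] / [γ_sat z sinβ cosβ]
γ' = 18.1 − 9.81 = 8.29 kN/m³
Numerator = 8.2 + 8.29·4.5·cos²25.1°·tan25.7° = 8.2 + 8.29·4.5·0.8201·0.4813 = 22.923 kPa
Denominator = 18.1·4.5·sin25.1°·cos25.1° = 18.1·4.5·0.4242·0.9056 = 31.288 kPa
FS = 22.923 / 31.288 = 0.733

FS = 0.73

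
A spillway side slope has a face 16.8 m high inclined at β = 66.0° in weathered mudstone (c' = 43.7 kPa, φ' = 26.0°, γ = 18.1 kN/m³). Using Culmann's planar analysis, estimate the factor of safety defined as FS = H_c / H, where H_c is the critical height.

H_c = (4c'/γ) · sinβ cosφ' / [1 − cos(β − φ')]
    = (4·43.7/18.1) · sin66.0°·cos26.0° / [1 − cos40.0°]
    = 9.657 · 0.8211 / 0.2340 = 33.89 m
FS = H_c / H = 33.89 / 16.8 = 2.017

FS = 2.02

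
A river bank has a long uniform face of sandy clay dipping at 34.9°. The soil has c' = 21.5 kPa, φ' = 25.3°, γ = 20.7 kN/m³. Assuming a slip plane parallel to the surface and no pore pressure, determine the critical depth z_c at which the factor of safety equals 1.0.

z_c = 6.87 m

Setting FS = 1.00 in FS = [c' + γz cos²β tanφ'] / [γz sinβ cosβ] and solving for z:
z = c' / [γ cosβ (FS·sinβ − cosβ·tanφ')]
  = 21.5 / [20.7·cos34.9°·(1.00·sin34.9° − cos34.9°·tan25.3°)]
  = 21.5 / [20.7·0.8202·(1.00·0.5721 − 0.8202·0.4727)]
  = 21.5 / 3.1316 = 6.865 m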